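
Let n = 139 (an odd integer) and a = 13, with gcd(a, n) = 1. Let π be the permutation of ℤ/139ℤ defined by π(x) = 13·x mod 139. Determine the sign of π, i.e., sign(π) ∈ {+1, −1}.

+1

Trace 99: π^k(99) = [99, 36, 51, 107, 1, 13, 30] for k=0..6.
π_13 has 3 disjoint cycles with lengths [69, 69, 1] on {0,…,138}.
sign(π) = (−1)^{n − #cycles} = (−1)^{139−3} = (−1)^136 = +1.
Zolotarev: (13|139) = +1, matching the cycle-count sign.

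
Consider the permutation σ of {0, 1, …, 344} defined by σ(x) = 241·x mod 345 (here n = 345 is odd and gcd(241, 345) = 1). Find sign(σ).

Trace 76: π^k(76) = [76, 31, 226, 301, 91, 196, 316] for k=0..6.
Decompose π into cycles: lengths [22, 22, 22, 22, 22, 22, 22, 22, 22, 22, 22, 22, 22, 22, 22, 1, 1, 1, 1, 1, 1, 1, 1, 1, 1, 1, 1, 1, 1, 1] (30 cycles, including the fixed point 0).
30 cycles on 345: each ℓ→(−1)^(ℓ−1), product (−1)^315 = -1.
Zolotarev: (241|345) = -1, matching the cycle-count sign.

-1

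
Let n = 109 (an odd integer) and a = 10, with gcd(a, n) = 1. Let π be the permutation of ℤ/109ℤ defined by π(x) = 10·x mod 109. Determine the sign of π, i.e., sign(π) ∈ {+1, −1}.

Orbit of 14 under x↦10x: [14, 31, 92, 48, 44, 4, 40]… (length divides ord_109(10)).
The orbit structure of x ↦ 10x mod 109: 2 orbits of sizes [108, 1].
2 cycles on 109: each ℓ→(−1)^(ℓ−1), product (−1)^107 = -1.

-1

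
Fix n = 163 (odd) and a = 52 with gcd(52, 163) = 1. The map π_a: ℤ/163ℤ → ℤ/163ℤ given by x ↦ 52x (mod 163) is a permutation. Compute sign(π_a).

Trace 85: π^k(85) = [85, 19, 10, 31, 145, 42, 65] for k=0..6.
Cycle lengths of π_52 on ℤ/163ℤ: [162, 1]; 2 cycles in total.
163 − 2 = 161 transpositions; sign(π) = (−1)^161 = -1.
The Jacobi symbol (52|163) = -1 (Zolotarev) agrees.

-1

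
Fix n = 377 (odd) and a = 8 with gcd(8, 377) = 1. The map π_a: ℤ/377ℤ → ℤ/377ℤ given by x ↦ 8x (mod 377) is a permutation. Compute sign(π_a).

+1

Trace 47: π^k(47) = [47, 376, 369, 313, 242, 51, 31] for k=0..6.
Cycle type of π: 28×13 + 4×3 + 1; total 17 cycles.
sign(π) = (−1)^{n − #cycles} = (−1)^{377−17} = (−1)^360 = +1.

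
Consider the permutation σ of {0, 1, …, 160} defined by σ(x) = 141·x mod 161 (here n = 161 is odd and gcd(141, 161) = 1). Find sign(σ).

Orbit of 1 under x↦141x: [1, 141, 78, 50, 127, 36, 85]… (length divides ord_161(141)).
π_141 has 21 disjoint cycles with lengths [11, 11, 11, 11, 11, 11, 11, 11, 11, 11, 11, 11, 11, 11, 1, 1, 1, 1, 1, 1, 1] on {0,…,160}.
n − c = 161 − 21 = 140; sign = (−1)^140 = +1.
Via Zolotarev, sign(π_{141}) = (141|161) = +1.

+1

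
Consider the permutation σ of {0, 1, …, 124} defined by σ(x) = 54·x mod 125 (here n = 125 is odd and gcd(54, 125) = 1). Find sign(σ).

+1

Start at x=31: 31 → 49 → 21 → 9 → 111 → 119 → 51 → … (one orbit).
Cycle lengths of π_54 on ℤ/125ℤ: [50, 50, 10, 10, 2, 2, 1]; 7 cycles in total.
sign(π) = (−1)^{n − #cycles} = (−1)^{125−7} = (−1)^118 = +1.
Via Zolotarev, sign(π_{54}) = (54|125) = +1.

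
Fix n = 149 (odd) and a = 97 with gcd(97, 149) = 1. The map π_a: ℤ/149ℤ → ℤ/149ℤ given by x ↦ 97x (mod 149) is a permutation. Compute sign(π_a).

Trace 146: π^k(146) = [146, 7, 83, 5, 38, 110, 91] for k=0..6.
The orbit structure of x ↦ 97x mod 149: 2 orbits of sizes [148, 1].
2 cycles on 149: each ℓ→(−1)^(ℓ−1), product (−1)^147 = -1.

-1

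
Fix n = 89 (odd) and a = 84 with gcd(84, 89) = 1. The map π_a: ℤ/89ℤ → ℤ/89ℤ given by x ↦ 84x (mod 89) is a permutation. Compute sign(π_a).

+1

Trace 49: π^k(49) = [49, 22, 68, 16, 9, 44, 47] for k=0..6.
3 cycles of lengths [44, 44, 1].
With 3 cycles on 89 points, sign = (−1)^{89−3} = +1.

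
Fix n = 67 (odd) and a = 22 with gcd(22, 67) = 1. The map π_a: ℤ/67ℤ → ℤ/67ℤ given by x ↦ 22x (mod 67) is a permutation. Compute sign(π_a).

+1

Orbit of 9 under x↦22x: [9, 64, 1, 22, 15, 62, 24]… (length divides ord_67(22)).
Cycle lengths of π_22 on ℤ/67ℤ: [11, 11, 11, 11, 11, 11, 1]; 7 cycles in total.
Σ(ℓ_i−1) = 67−7 = 60; sign = (−1)^60 = +1.
The Jacobi symbol (22|67) = +1 (Zolotarev) agrees.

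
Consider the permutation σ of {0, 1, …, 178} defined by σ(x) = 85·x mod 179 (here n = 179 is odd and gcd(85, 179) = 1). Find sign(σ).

+1

Trace 22: π^k(22) = [22, 80, 177, 9, 49, 48, 142] for k=0..6.
3 cycles of lengths [89, 89, 1].
n − c = 179 − 3 = 176; sign = (−1)^176 = +1.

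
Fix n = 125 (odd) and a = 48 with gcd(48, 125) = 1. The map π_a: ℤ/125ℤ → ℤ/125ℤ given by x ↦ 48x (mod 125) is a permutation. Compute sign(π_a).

-1

Start at x=93: 93 → 89 → 22 → 56 → 63 → 24 → 27 → … (one orbit).
Cycle lengths of π_48 on ℤ/125ℤ: [100, 20, 4, 1]; 4 cycles in total.
4 cycles on 125: each ℓ→(−1)^(ℓ−1), product (−1)^121 = -1.
(48|125)_J = -1 (Zolotarev's lemma cross-check).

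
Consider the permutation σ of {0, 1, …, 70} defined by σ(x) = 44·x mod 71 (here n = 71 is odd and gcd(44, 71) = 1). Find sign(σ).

-1

Orbit of 54 under x↦44x: [54, 33, 32, 59, 40, 56, 50]… (length divides ord_71(44)).
Cycle lengths of π_44 on ℤ/71ℤ: [70, 1]; 2 cycles in total.
sign(π) = (−1)^{n − #cycles} = (−1)^{71−2} = (−1)^69 = -1.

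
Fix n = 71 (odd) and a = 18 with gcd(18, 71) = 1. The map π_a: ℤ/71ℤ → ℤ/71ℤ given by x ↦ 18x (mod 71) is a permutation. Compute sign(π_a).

Trace 16: π^k(16) = [16, 4, 1, 18, 40, 10, 38] for k=0..6.
Cycle type of π: 35×2 + 1; total 3 cycles.
n − c = 71 − 3 = 68; sign = (−1)^68 = +1.
Via Zolotarev, sign(π_{18}) = (18|71) = +1.

+1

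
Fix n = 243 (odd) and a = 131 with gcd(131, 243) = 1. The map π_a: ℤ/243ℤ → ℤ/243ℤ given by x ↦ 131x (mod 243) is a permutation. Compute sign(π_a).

Trace 25: π^k(25) = [25, 116, 130, 20, 190, 104, 16] for k=0..6.
The orbit structure of x ↦ 131x mod 243: 6 orbits of sizes [162, 54, 18, 6, 2, 1].
With 6 cycles on 243 points, sign = (−1)^{243−6} = -1.
Via Zolotarev, sign(π_{131}) = (131|243) = -1.

-1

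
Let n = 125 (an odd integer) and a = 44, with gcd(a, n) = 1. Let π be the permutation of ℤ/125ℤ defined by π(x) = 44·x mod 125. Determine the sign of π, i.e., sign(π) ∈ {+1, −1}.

+1

Orbit of 74 under x↦44x: [74, 6, 14, 116, 104, 76, 94]… (length divides ord_125(44)).
Cycle type of π: 50×2 + 10×2 + 2×2 + 1; total 7 cycles.
125 − 7 = 118 transpositions; sign(π) = (−1)^118 = +1.
(44|125)_J = +1 (Zolotarev's lemma cross-check).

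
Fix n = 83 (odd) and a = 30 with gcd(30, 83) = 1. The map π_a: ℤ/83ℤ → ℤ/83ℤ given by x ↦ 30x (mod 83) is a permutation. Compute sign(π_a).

Trace 31: π^k(31) = [31, 17, 12, 28, 10, 51, 36] for k=0..6.
Cycle type of π: 41×2 + 1; total 3 cycles.
3 cycles on 83: each ℓ→(−1)^(ℓ−1), product (−1)^80 = +1.
Check: (30/83) = +1 by Zolotarev.

+1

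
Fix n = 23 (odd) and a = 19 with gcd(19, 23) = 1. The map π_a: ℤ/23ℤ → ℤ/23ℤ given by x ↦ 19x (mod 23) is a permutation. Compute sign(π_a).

-1

Trace 14: π^k(14) = [14, 13, 17, 1, 19, 16, 5] for k=0..6.
π_19 has 2 disjoint cycles with lengths [22, 1] on {0,…,22}.
2 cycles on 23: each ℓ→(−1)^(ℓ−1), product (−1)^21 = -1.
Via Zolotarev, sign(π_{19}) = (19|23) = -1.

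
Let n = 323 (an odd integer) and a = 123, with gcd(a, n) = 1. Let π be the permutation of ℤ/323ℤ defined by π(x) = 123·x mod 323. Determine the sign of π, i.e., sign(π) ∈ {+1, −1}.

Start at x=273: 273 → 310 → 16 → 30 → 137 → 55 → 305 → … (one orbit).
Cycle lengths of π_123 on ℤ/323ℤ: [36, 36, 36, 36, 36, 36, 36, 36, 9, 9, 4, 4, 4, 4, 1]; 15 cycles in total.
15 cycles on 323: each ℓ→(−1)^(ℓ−1), product (−1)^308 = +1.
The Jacobi symbol (123|323) = +1 (Zolotarev) agrees.

+1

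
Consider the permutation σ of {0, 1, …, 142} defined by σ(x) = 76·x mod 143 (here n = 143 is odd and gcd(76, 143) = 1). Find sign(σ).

+1

Start at x=56: 56 → 109 → 133 → 98 → 12 → 54 → 100 → … (one orbit).
π_76 has 17 disjoint cycles with lengths [12, 12, 12, 12, 12, 12, 12, 12, 12, 12, 12, 2, 2, 2, 2, 2, 1] on {0,…,142}.
With 17 cycles on 143 points, sign = (−1)^{143−17} = +1.
(76|143)_J = +1 (Zolotarev's lemma cross-check).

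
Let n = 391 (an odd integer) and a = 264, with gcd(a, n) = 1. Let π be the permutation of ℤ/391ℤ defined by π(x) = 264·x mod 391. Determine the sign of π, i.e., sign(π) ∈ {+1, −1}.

-1

Orbit of 18 under x↦264x: [18, 60, 200, 15, 50, 297, 208]… (length divides ord_391(264)).
π_264 has 8 disjoint cycles with lengths [88, 88, 88, 88, 22, 8, 8, 1] on {0,…,390}.
With 8 cycles on 391 points, sign = (−1)^{391−8} = -1.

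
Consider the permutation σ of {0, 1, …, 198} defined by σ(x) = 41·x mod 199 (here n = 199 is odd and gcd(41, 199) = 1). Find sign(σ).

-1

Start at x=157: 157 → 69 → 43 → 171 → 46 → 95 → 114 → … (one orbit).
Decompose π into cycles: lengths [198, 1] (2 cycles, including the fixed point 0).
2 cycles on 199: each ℓ→(−1)^(ℓ−1), product (−1)^197 = -1.
(41|199)_J = -1 (Zolotarev's lemma cross-check).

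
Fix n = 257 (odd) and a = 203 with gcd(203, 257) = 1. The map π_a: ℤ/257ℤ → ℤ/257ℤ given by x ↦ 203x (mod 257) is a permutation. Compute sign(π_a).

Start at x=145: 145 → 137 → 55 → 114 → 12 → 123 → 40 → … (one orbit).
Decompose π into cycles: lengths [256, 1] (2 cycles, including the fixed point 0).
Σ(ℓ_i−1) = 257−2 = 255; sign = (−1)^255 = -1.
Via Zolotarev, sign(π_{203}) = (203|257) = -1.

-1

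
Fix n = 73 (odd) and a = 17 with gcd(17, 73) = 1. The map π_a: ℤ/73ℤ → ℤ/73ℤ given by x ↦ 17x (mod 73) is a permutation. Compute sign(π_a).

Start at x=10: 10 → 24 → 43 → 1 → 17 → 70 → 22 → … (one orbit).
Cycle type of π: 24×3 + 1; total 4 cycles.
4 cycles on 73: each ℓ→(−1)^(ℓ−1), product (−1)^69 = -1.
The Jacobi symbol (17|73) = -1 (Zolotarev) agrees.

-1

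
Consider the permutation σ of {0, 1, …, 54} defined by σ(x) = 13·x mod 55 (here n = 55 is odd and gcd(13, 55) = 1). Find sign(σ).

Orbit of 28 under x↦13x: [28, 34, 2, 26, 8, 49, 32]… (length divides ord_55(13)).
π_13 has 5 disjoint cycles with lengths [20, 20, 10, 4, 1] on {0,…,54}.
n − c = 55 − 5 = 50; sign = (−1)^50 = +1.
The Jacobi symbol (13|55) = +1 (Zolotarev) agrees.

+1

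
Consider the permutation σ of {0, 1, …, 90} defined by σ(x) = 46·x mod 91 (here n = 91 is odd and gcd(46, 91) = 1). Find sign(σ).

-1

Start at x=1: 1 → 46 → 23 → 57 → 74 → 37 → 64 → … (one orbit).
10 cycles of lengths [12, 12, 12, 12, 12, 12, 12, 3, 3, 1].
91 − 10 = 81 transpositions; sign(π) = (−1)^81 = -1.
Check: (46/91) = -1 by Zolotarev.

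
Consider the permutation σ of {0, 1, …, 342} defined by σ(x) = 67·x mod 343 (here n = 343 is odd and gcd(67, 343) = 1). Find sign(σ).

Orbit of 1 under x↦67x: [1, 67, 30, 295, 214, 275, 246]… (length divides ord_343(67)).
Cycle lengths of π_67 on ℤ/343ℤ: [21, 21, 21, 21, 21, 21, 21, 21, 21, 21, 21, 21, 21, 21, 3, 3, 3, 3, 3, 3, 3, 3, 3, 3, 3, 3, 3, 3, 3, 3, 1]; 31 cycles in total.
Σ(ℓ_i−1) = 343−31 = 312; sign = (−1)^312 = +1.
Via Zolotarev, sign(π_{67}) = (67|343) = +1.

+1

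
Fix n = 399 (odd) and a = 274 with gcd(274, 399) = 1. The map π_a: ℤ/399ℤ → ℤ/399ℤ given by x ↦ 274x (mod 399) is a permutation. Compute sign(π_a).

Orbit of 316 under x↦274x: [316, 1, 274, 64, 379, 106]… (length divides ord_399(274)).
π_274 has 84 disjoint cycles with lengths [6, 6, 6, 6, 6, 6, 6, 6, 6, 6, 6, 6, 6, 6, 6, 6, 6, 6, 6, 6, 6, 6, 6, 6, 6, 6, 6, 6, 6, 6, 6, 6, 6, 6, 6, 6, 6, 6, 6, 6, 6, 6, 6, 6, 6, 6, 6, 6, 6, 6, 6, 6, 6, 6, 6, 6, 6, 6, 6, 6, 6, 6, 6, 1, 1, 1, 1, 1, 1, 1, 1, 1, 1, 1, 1, 1, 1, 1, 1, 1, 1, 1, 1, 1] on {0,…,398}.
With 84 cycles on 399 points, sign = (−1)^{399−84} = -1.
(274|399)_J = -1 (Zolotarev's lemma cross-check).

-1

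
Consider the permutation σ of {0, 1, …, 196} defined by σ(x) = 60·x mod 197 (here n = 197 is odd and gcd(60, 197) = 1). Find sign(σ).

Orbit of 61 under x↦60x: [61, 114, 142, 49, 182, 85, 175]… (length divides ord_197(60)).
The orbit structure of x ↦ 60x mod 197: 5 orbits of sizes [49, 49, 49, 49, 1].
sign(π) = (−1)^{n − #cycles} = (−1)^{197−5} = (−1)^192 = +1.

+1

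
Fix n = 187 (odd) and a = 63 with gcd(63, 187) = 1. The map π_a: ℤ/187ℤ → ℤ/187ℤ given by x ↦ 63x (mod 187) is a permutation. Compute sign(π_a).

Orbit of 93 under x↦63x: [93, 62, 166, 173, 53, 160, 169]… (length divides ord_187(63)).
Cycle lengths of π_63 on ℤ/187ℤ: [80, 80, 16, 10, 1]; 5 cycles in total.
187 − 5 = 182 transpositions; sign(π) = (−1)^182 = +1.
Via Zolotarev, sign(π_{63}) = (63|187) = +1.

+1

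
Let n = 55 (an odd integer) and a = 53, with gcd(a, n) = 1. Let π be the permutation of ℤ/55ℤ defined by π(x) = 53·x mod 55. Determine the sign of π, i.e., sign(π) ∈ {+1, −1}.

Trace 48: π^k(48) = [48, 14, 27, 1, 53, 4, 47] for k=0..6.
Cycle lengths of π_53 on ℤ/55ℤ: [20, 20, 5, 5, 4, 1]; 6 cycles in total.
6 cycles on 55: each ℓ→(−1)^(ℓ−1), product (−1)^49 = -1.
(53|55)_J = -1 (Zolotarev's lemma cross-check).

-1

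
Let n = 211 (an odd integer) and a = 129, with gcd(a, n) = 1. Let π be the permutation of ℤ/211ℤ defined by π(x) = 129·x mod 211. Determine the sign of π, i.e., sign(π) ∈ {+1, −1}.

Orbit of 13 under x↦129x: [13, 200, 58, 97, 64, 27, 107]… (length divides ord_211(129)).
Cycle lengths of π_129 on ℤ/211ℤ: [70, 70, 70, 1]; 4 cycles in total.
With 4 cycles on 211 points, sign = (−1)^{211−4} = -1.

-1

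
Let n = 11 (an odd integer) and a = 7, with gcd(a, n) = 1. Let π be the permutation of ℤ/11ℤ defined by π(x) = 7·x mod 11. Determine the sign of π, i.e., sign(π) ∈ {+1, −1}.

Start at x=4: 4 → 6 → 9 → 8 → 1 → 7 → 5 → … (one orbit).
Cycle type of π: 10 + 1; total 2 cycles.
Σ(ℓ_i−1) = 11−2 = 9; sign = (−1)^9 = -1.

-1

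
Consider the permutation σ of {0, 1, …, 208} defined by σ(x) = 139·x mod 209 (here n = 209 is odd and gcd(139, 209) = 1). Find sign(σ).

Trace 16: π^k(16) = [16, 134, 25, 131, 26, 61, 119] for k=0..6.
Cycle type of π: 90×2 + 10 + 9×2 + 1; total 6 cycles.
Σ(ℓ_i−1) = 209−6 = 203; sign = (−1)^203 = -1.
Check: (139/209) = -1 by Zolotarev.

-1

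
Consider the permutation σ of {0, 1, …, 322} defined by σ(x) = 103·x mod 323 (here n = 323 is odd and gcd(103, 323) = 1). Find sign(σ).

Start at x=103: 103 → 273 → 18 → 239 → 69 → 1 → 103 (one orbit).
The orbit structure of x ↦ 103x mod 323: 68 orbits of sizes [6, 6, 6, 6, 6, 6, 6, 6, 6, 6, 6, 6, 6, 6, 6, 6, 6, 6, 6, 6, 6, 6, 6, 6, 6, 6, 6, 6, 6, 6, 6, 6, 6, 6, 6, 6, 6, 6, 6, 6, 6, 6, 6, 6, 6, 6, 6, 6, 6, 6, 6, 1, 1, 1, 1, 1, 1, 1, 1, 1, 1, 1, 1, 1, 1, 1, 1, 1].
323 − 68 = 255 transpositions; sign(π) = (−1)^255 = -1.
The Jacobi symbol (103|323) = -1 (Zolotarev) agrees.

-1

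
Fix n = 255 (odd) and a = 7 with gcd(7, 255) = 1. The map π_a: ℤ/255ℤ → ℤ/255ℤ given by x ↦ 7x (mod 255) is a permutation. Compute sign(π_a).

+1

Start at x=16: 16 → 112 → 19 → 133 → 166 → 142 → 229 → … (one orbit).
Decompose π into cycles: lengths [16, 16, 16, 16, 16, 16, 16, 16, 16, 16, 16, 16, 16, 16, 16, 4, 4, 4, 1, 1, 1] (21 cycles, including the fixed point 0).
255 − 21 = 234 transpositions; sign(π) = (−1)^234 = +1.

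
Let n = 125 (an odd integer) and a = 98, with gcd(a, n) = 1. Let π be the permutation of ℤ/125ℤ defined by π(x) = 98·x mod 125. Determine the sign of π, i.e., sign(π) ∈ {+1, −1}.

-1

Start at x=26: 26 → 48 → 79 → 117 → 91 → 43 → 89 → … (one orbit).
The orbit structure of x ↦ 98x mod 125: 4 orbits of sizes [100, 20, 4, 1].
sign(π) = (−1)^{n − #cycles} = (−1)^{125−4} = (−1)^121 = -1.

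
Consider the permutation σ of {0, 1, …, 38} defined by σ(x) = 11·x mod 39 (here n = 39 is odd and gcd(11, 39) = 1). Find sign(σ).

Start at x=20: 20 → 25 → 2 → 22 → 8 → 10 → 32 → … (one orbit).
Cycle lengths of π_11 on ℤ/39ℤ: [12, 12, 12, 2, 1]; 5 cycles in total.
5 cycles on 39: each ℓ→(−1)^(ℓ−1), product (−1)^34 = +1.
(11|39)_J = +1 (Zolotarev's lemma cross-check).

+1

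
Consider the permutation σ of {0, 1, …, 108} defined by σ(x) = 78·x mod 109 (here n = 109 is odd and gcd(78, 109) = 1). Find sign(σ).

+1

Orbit of 7 under x↦78x: [7, 1, 78, 89, 75, 73, 26]… (length divides ord_109(78)).
π_78 has 5 disjoint cycles with lengths [27, 27, 27, 27, 1] on {0,…,108}.
n − c = 109 − 5 = 104; sign = (−1)^104 = +1.
Via Zolotarev, sign(π_{78}) = (78|109) = +1.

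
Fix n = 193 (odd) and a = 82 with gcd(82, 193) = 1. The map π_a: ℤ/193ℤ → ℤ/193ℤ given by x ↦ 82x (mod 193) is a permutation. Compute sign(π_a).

-1

Orbit of 177 under x↦82x: [177, 39, 110, 142, 64, 37, 139]… (length divides ord_193(82)).
The orbit structure of x ↦ 82x mod 193: 2 orbits of sizes [192, 1].
2 cycles on 193: each ℓ→(−1)^(ℓ−1), product (−1)^191 = -1.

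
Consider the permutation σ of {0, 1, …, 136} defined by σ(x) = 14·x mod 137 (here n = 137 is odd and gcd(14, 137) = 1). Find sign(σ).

+1

Trace 16: π^k(16) = [16, 87, 122, 64, 74, 77, 119] for k=0..6.
5 cycles of lengths [34, 34, 34, 34, 1].
137 − 5 = 132 transpositions; sign(π) = (−1)^132 = +1.
(14|137)_J = +1 (Zolotarev's lemma cross-check).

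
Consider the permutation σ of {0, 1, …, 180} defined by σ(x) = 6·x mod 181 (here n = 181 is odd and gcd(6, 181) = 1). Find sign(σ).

Start at x=8: 8 → 48 → 107 → 99 → 51 → 125 → 26 → … (one orbit).
The orbit structure of x ↦ 6x mod 181: 4 orbits of sizes [60, 60, 60, 1].
sign(π) = (−1)^{n − #cycles} = (−1)^{181−4} = (−1)^177 = -1.
Check: (6/181) = -1 by Zolotarev.

-1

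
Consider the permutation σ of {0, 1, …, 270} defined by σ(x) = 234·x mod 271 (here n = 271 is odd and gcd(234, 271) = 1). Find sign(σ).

-1

Orbit of 268 under x↦234x: [268, 111, 229, 199, 225, 76, 169]… (length divides ord_271(234)).
The orbit structure of x ↦ 234x mod 271: 2 orbits of sizes [270, 1].
2 cycles on 271: each ℓ→(−1)^(ℓ−1), product (−1)^269 = -1.
The Jacobi symbol (234|271) = -1 (Zolotarev) agrees.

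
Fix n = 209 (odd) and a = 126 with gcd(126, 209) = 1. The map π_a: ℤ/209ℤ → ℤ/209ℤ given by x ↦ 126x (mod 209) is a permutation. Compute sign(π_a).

-1

Orbit of 170 under x↦126x: [170, 102, 103, 20, 12, 49, 113]… (length divides ord_209(126)).
Cycle lengths of π_126 on ℤ/209ℤ: [30, 30, 30, 30, 30, 30, 6, 6, 6, 5, 5, 1]; 12 cycles in total.
Σ(ℓ_i−1) = 209−12 = 197; sign = (−1)^197 = -1.
Check: (126/209) = -1 by Zolotarev.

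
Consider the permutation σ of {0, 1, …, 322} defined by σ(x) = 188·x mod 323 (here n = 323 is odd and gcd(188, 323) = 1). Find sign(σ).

Trace 120: π^k(120) = [120, 273, 290, 256, 1, 188, 137] for k=0..6.
Cycle type of π: 9×34 + 1×17; total 51 cycles.
323 − 51 = 272 transpositions; sign(π) = (−1)^272 = +1.

+1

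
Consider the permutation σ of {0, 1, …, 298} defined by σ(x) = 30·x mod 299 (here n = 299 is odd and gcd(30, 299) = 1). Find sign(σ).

Trace 81: π^k(81) = [81, 38, 243, 114, 131, 43, 94] for k=0..6.
Decompose π into cycles: lengths [66, 66, 66, 66, 22, 6, 6, 1] (8 cycles, including the fixed point 0).
With 8 cycles on 299 points, sign = (−1)^{299−8} = -1.
(30|299)_J = -1 (Zolotarev's lemma cross-check).

-1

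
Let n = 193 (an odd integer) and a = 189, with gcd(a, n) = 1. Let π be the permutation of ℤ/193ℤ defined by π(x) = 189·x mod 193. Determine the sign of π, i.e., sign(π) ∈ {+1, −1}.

Trace 64: π^k(64) = [64, 130, 59, 150, 172, 84, 50] for k=0..6.
The orbit structure of x ↦ 189x mod 193: 5 orbits of sizes [48, 48, 48, 48, 1].
Σ(ℓ_i−1) = 193−5 = 188; sign = (−1)^188 = +1.

+1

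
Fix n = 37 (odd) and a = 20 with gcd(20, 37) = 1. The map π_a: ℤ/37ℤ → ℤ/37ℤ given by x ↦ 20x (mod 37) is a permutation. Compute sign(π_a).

Orbit of 31 under x↦20x: [31, 28, 5, 26, 2, 3, 23]… (length divides ord_37(20)).
The orbit structure of x ↦ 20x mod 37: 2 orbits of sizes [36, 1].
n − c = 37 − 2 = 35; sign = (−1)^35 = -1.
Zolotarev: (20|37) = -1, matching the cycle-count sign.

-1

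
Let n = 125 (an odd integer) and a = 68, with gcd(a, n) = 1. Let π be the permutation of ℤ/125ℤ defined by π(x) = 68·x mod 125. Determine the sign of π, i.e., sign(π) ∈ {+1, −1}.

-1

Start at x=124: 124 → 57 → 1 → 68 → 124 (one orbit).
32 cycles of lengths [4, 4, 4, 4, 4, 4, 4, 4, 4, 4, 4, 4, 4, 4, 4, 4, 4, 4, 4, 4, 4, 4, 4, 4, 4, 4, 4, 4, 4, 4, 4, 1].
n − c = 125 − 32 = 93; sign = (−1)^93 = -1.
Zolotarev: (68|125) = -1, matching the cycle-count sign.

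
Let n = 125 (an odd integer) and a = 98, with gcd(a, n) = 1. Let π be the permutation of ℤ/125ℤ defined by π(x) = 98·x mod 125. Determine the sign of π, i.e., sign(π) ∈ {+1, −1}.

Trace 98: π^k(98) = [98, 104, 67, 66, 93, 114, 47] for k=0..6.
Cycle lengths of π_98 on ℤ/125ℤ: [100, 20, 4, 1]; 4 cycles in total.
n − c = 125 − 4 = 121; sign = (−1)^121 = -1.

-1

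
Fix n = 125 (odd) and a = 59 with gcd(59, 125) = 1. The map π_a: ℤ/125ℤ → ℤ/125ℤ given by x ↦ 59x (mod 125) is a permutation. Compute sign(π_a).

Trace 86: π^k(86) = [86, 74, 116, 94, 46, 89, 1] for k=0..6.
Cycle type of π: 50×2 + 10×2 + 2×2 + 1; total 7 cycles.
sign(π) = (−1)^{n − #cycles} = (−1)^{125−7} = (−1)^118 = +1.
Zolotarev: (59|125) = +1, matching the cycle-count sign.

+1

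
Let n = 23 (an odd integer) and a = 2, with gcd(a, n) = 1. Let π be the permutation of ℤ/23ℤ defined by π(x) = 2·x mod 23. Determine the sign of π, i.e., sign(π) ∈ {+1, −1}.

+1

Trace 8: π^k(8) = [8, 16, 9, 18, 13, 3, 6] for k=0..6.
Cycle type of π: 11×2 + 1; total 3 cycles.
sign(π) = (−1)^{n − #cycles} = (−1)^{23−3} = (−1)^20 = +1.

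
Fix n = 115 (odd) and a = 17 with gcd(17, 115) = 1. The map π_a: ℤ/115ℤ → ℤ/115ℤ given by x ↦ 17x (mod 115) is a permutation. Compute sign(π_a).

+1

Orbit of 113 under x↦17x: [113, 81, 112, 64, 53, 96, 22]… (length divides ord_115(17)).
π_17 has 5 disjoint cycles with lengths [44, 44, 22, 4, 1] on {0,…,114}.
sign(π) = (−1)^{n − #cycles} = (−1)^{115−5} = (−1)^110 = +1.
Zolotarev: (17|115) = +1, matching the cycle-count sign.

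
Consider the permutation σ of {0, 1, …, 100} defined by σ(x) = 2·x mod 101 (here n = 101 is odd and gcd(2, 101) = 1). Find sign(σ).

Start at x=81: 81 → 61 → 21 → 42 → 84 → 67 → 33 → … (one orbit).
Cycle type of π: 100 + 1; total 2 cycles.
101 − 2 = 99 transpositions; sign(π) = (−1)^99 = -1.
Via Zolotarev, sign(π_{2}) = (2|101) = -1.

-1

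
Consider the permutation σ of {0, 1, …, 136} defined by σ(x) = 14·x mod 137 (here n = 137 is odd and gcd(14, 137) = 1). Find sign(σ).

+1

Trace 18: π^k(18) = [18, 115, 103, 72, 49, 1, 14] for k=0..6.
Decompose π into cycles: lengths [34, 34, 34, 34, 1] (5 cycles, including the fixed point 0).
5 cycles on 137: each ℓ→(−1)^(ℓ−1), product (−1)^132 = +1.
Zolotarev: (14|137) = +1, matching the cycle-count sign.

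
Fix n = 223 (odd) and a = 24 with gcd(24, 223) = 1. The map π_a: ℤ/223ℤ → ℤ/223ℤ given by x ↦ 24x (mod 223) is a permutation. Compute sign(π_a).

-1

Start at x=5: 5 → 120 → 204 → 213 → 206 → 38 → 20 → … (one orbit).
2 cycles of lengths [222, 1].
With 2 cycles on 223 points, sign = (−1)^{223−2} = -1.
Zolotarev: (24|223) = -1, matching the cycle-count sign.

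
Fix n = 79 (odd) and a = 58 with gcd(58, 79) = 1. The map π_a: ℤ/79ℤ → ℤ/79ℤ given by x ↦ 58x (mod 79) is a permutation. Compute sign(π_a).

Start at x=69: 69 → 52 → 14 → 22 → 12 → 64 → 78 → … (one orbit).
The orbit structure of x ↦ 58x mod 79: 4 orbits of sizes [26, 26, 26, 1].
sign(π) = (−1)^{n − #cycles} = (−1)^{79−4} = (−1)^75 = -1.

-1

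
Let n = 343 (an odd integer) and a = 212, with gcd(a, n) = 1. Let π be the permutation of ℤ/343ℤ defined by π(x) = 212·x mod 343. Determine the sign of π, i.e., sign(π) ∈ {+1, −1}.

Trace 330: π^k(330) = [330, 331, 200, 211, 142, 263, 190] for k=0..6.
The orbit structure of x ↦ 212x mod 343: 7 orbits of sizes [147, 147, 21, 21, 3, 3, 1].
343 − 7 = 336 transpositions; sign(π) = (−1)^336 = +1.
The Jacobi symbol (212|343) = +1 (Zolotarev) agrees.

+1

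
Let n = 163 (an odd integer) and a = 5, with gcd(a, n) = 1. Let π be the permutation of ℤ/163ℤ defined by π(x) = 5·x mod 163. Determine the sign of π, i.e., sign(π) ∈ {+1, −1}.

Orbit of 110 under x↦5x: [110, 61, 142, 58, 127, 146, 78]… (length divides ord_163(5)).
Cycle lengths of π_5 on ℤ/163ℤ: [54, 54, 54, 1]; 4 cycles in total.
4 cycles on 163: each ℓ→(−1)^(ℓ−1), product (−1)^159 = -1.

-1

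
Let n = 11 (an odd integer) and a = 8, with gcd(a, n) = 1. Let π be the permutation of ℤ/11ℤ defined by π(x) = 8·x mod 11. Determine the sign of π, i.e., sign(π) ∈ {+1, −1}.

Start at x=2: 2 → 5 → 7 → 1 → 8 → 9 → 6 → … (one orbit).
Cycle lengths of π_8 on ℤ/11ℤ: [10, 1]; 2 cycles in total.
sign(π) = (−1)^{n − #cycles} = (−1)^{11−2} = (−1)^9 = -1.
(8|11)_J = -1 (Zolotarev's lemma cross-check).

-1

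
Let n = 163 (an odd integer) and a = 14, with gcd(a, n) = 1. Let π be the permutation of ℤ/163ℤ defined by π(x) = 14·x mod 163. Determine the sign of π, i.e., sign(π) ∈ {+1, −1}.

Trace 133: π^k(133) = [133, 69, 151, 158, 93, 161, 135] for k=0..6.
Cycle type of π: 81×2 + 1; total 3 cycles.
With 3 cycles on 163 points, sign = (−1)^{163−3} = +1.
Via Zolotarev, sign(π_{14}) = (14|163) = +1.

+1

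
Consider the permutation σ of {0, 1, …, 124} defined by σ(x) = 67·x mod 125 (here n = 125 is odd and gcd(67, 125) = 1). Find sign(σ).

Start at x=99: 99 → 8 → 36 → 37 → 104 → 93 → 106 → … (one orbit).
Cycle type of π: 100 + 20 + 4 + 1; total 4 cycles.
Σ(ℓ_i−1) = 125−4 = 121; sign = (−1)^121 = -1.
Via Zolotarev, sign(π_{67}) = (67|125) = -1.

-1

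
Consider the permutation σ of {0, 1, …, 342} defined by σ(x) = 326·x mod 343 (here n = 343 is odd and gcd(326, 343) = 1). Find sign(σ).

+1

Orbit of 170 under x↦326x: [170, 197, 81, 338, 85, 270, 212]… (length divides ord_343(326)).
π_326 has 7 disjoint cycles with lengths [147, 147, 21, 21, 3, 3, 1] on {0,…,342}.
7 cycles on 343: each ℓ→(−1)^(ℓ−1), product (−1)^336 = +1.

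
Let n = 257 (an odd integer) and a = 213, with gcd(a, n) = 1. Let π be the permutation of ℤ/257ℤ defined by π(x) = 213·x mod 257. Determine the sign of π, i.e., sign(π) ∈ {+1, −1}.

+1

Start at x=176: 176 → 223 → 211 → 225 → 123 → 242 → 146 → … (one orbit).
5 cycles of lengths [64, 64, 64, 64, 1].
5 cycles on 257: each ℓ→(−1)^(ℓ−1), product (−1)^252 = +1.
Zolotarev: (213|257) = +1, matching the cycle-count sign.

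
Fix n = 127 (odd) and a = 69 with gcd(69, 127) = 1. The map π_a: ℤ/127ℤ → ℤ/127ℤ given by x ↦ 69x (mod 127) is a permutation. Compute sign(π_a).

Start at x=19: 19 → 41 → 35 → 2 → 11 → 124 → 47 → … (one orbit).
The orbit structure of x ↦ 69x mod 127: 3 orbits of sizes [63, 63, 1].
With 3 cycles on 127 points, sign = (−1)^{127−3} = +1.

+1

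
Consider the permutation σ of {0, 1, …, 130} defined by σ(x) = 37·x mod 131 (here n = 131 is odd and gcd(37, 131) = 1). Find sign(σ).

Trace 17: π^k(17) = [17, 105, 86, 38, 96, 15, 31] for k=0..6.
π_37 has 2 disjoint cycles with lengths [130, 1] on {0,…,130}.
sign(π) = (−1)^{n − #cycles} = (−1)^{131−2} = (−1)^129 = -1.
(37|131)_J = -1 (Zolotarev's lemma cross-check).

-1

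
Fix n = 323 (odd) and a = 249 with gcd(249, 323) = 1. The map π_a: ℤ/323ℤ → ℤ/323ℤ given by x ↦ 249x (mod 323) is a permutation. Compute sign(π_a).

Start at x=107: 107 → 157 → 10 → 229 → 173 → 118 → 312 → … (one orbit).
Cycle lengths of π_249 on ℤ/323ℤ: [144, 144, 18, 16, 1]; 5 cycles in total.
With 5 cycles on 323 points, sign = (−1)^{323−5} = +1.
Via Zolotarev, sign(π_{249}) = (249|323) = +1.

+1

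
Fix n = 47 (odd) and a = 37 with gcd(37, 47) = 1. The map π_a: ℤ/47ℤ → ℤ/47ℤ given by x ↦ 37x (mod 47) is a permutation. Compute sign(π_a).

Start at x=32: 32 → 9 → 4 → 7 → 24 → 42 → 3 → … (one orbit).
π_37 has 3 disjoint cycles with lengths [23, 23, 1] on {0,…,46}.
Σ(ℓ_i−1) = 47−3 = 44; sign = (−1)^44 = +1.

+1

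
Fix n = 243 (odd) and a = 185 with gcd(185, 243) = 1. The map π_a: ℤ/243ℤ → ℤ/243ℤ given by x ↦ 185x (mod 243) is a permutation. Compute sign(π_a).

-1

Orbit of 131 under x↦185x: [131, 178, 125, 40, 110, 181, 194]… (length divides ord_243(185)).
Cycle lengths of π_185 on ℤ/243ℤ: [162, 54, 18, 6, 2, 1]; 6 cycles in total.
6 cycles on 243: each ℓ→(−1)^(ℓ−1), product (−1)^237 = -1.
(185|243)_J = -1 (Zolotarev's lemma cross-check).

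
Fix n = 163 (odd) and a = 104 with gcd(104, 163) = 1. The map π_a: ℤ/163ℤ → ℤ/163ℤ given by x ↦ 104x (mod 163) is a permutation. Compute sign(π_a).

+1

Orbit of 58 under x↦104x: [58, 1, 104]… (length divides ord_163(104)).
Cycle lengths of π_104 on ℤ/163ℤ: [3, 3, 3, 3, 3, 3, 3, 3, 3, 3, 3, 3, 3, 3, 3, 3, 3, 3, 3, 3, 3, 3, 3, 3, 3, 3, 3, 3, 3, 3, 3, 3, 3, 3, 3, 3, 3, 3, 3, 3, 3, 3, 3, 3, 3, 3, 3, 3, 3, 3, 3, 3, 3, 3, 1]; 55 cycles in total.
sign(π) = (−1)^{n − #cycles} = (−1)^{163−55} = (−1)^108 = +1.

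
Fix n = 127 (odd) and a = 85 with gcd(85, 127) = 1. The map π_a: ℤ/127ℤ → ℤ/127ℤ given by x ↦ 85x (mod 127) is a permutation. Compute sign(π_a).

-1

Orbit of 76 under x↦85x: [76, 110, 79, 111, 37, 97, 117]… (length divides ord_127(85)).
π_85 has 2 disjoint cycles with lengths [126, 1] on {0,…,126}.
With 2 cycles on 127 points, sign = (−1)^{127−2} = -1.
Via Zolotarev, sign(π_{85}) = (85|127) = -1.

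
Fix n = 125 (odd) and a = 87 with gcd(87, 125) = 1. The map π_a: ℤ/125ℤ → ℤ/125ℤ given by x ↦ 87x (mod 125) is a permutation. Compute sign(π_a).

Start at x=18: 18 → 66 → 117 → 54 → 73 → 101 → 37 → … (one orbit).
4 cycles of lengths [100, 20, 4, 1].
4 cycles on 125: each ℓ→(−1)^(ℓ−1), product (−1)^121 = -1.
(87|125)_J = -1 (Zolotarev's lemma cross-check).

-1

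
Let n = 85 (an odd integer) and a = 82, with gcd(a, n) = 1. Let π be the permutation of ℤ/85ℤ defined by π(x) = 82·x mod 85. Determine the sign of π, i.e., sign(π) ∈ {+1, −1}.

Trace 23: π^k(23) = [23, 16, 37, 59, 78, 21, 22] for k=0..6.
The orbit structure of x ↦ 82x mod 85: 7 orbits of sizes [16, 16, 16, 16, 16, 4, 1].
n − c = 85 − 7 = 78; sign = (−1)^78 = +1.

+1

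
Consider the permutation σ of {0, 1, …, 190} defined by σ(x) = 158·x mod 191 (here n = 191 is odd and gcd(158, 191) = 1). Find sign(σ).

Trace 69: π^k(69) = [69, 15, 78, 100, 138, 30, 156] for k=0..6.
3 cycles of lengths [95, 95, 1].
3 cycles on 191: each ℓ→(−1)^(ℓ−1), product (−1)^188 = +1.

+1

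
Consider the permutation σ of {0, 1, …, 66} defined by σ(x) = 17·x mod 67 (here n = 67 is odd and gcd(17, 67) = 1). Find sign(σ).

+1

Orbit of 49 under x↦17x: [49, 29, 24, 6, 35, 59, 65]… (length divides ord_67(17)).
π_17 has 3 disjoint cycles with lengths [33, 33, 1] on {0,…,66}.
Σ(ℓ_i−1) = 67−3 = 64; sign = (−1)^64 = +1.
Check: (17/67) = +1 by Zolotarev.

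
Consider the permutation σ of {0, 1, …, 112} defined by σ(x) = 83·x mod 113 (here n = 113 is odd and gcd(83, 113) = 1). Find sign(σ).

+1

Start at x=1: 1 → 83 → 109 → 7 → 16 → 85 → 49 → … (one orbit).
π_83 has 9 disjoint cycles with lengths [14, 14, 14, 14, 14, 14, 14, 14, 1] on {0,…,112}.
With 9 cycles on 113 points, sign = (−1)^{113−9} = +1.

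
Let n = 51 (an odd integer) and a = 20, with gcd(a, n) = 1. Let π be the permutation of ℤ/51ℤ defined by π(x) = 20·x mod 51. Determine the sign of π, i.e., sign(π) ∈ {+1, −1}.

+1

Orbit of 20 under x↦20x: [20, 43, 44, 13, 5, 49, 11]… (length divides ord_51(20)).
5 cycles of lengths [16, 16, 16, 2, 1].
Σ(ℓ_i−1) = 51−5 = 46; sign = (−1)^46 = +1.
Via Zolotarev, sign(π_{20}) = (20|51) = +1.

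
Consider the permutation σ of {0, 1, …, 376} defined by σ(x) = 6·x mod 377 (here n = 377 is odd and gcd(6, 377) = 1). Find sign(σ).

Start at x=154: 154 → 170 → 266 → 88 → 151 → 152 → 158 → … (one orbit).
8 cycles of lengths [84, 84, 84, 84, 14, 14, 12, 1].
377 − 8 = 369 transpositions; sign(π) = (−1)^369 = -1.
(6|377)_J = -1 (Zolotarev's lemma cross-check).

-1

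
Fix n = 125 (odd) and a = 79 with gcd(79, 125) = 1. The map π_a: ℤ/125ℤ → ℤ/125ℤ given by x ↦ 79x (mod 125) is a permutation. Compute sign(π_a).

+1

Orbit of 81 under x↦79x: [81, 24, 21, 34, 61, 69, 76]… (length divides ord_125(79)).
Cycle lengths of π_79 on ℤ/125ℤ: [50, 50, 10, 10, 2, 2, 1]; 7 cycles in total.
With 7 cycles on 125 points, sign = (−1)^{125−7} = +1.
(79|125)_J = +1 (Zolotarev's lemma cross-check).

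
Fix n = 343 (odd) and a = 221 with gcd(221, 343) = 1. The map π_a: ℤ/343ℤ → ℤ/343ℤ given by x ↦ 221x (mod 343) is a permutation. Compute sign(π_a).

Start at x=212: 212 → 204 → 151 → 100 → 148 → 123 → 86 → … (one orbit).
Decompose π into cycles: lengths [147, 147, 21, 21, 3, 3, 1] (7 cycles, including the fixed point 0).
7 cycles on 343: each ℓ→(−1)^(ℓ−1), product (−1)^336 = +1.

+1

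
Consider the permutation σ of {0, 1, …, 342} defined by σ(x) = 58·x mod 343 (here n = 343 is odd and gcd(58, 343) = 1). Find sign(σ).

+1

Orbit of 163 under x↦58x: [163, 193, 218, 296, 18, 15, 184]… (length divides ord_343(58)).
π_58 has 7 disjoint cycles with lengths [147, 147, 21, 21, 3, 3, 1] on {0,…,342}.
With 7 cycles on 343 points, sign = (−1)^{343−7} = +1.
The Jacobi symbol (58|343) = +1 (Zolotarev) agrees.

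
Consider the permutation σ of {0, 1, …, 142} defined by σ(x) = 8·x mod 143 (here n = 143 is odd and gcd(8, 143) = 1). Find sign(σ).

+1

Start at x=64: 64 → 83 → 92 → 21 → 25 → 57 → 27 → … (one orbit).
The orbit structure of x ↦ 8x mod 143: 11 orbits of sizes [20, 20, 20, 20, 20, 20, 10, 4, 4, 4, 1].
sign(π) = (−1)^{n − #cycles} = (−1)^{143−11} = (−1)^132 = +1.
(8|143)_J = +1 (Zolotarev's lemma cross-check).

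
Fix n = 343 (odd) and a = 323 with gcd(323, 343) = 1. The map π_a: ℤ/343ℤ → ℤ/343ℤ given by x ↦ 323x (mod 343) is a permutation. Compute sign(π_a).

+1

Orbit of 71 under x↦323x: [71, 295, 274, 8, 183, 113, 141]… (length divides ord_343(323)).
19 cycles of lengths [49, 49, 49, 49, 49, 49, 7, 7, 7, 7, 7, 7, 1, 1, 1, 1, 1, 1, 1].
Σ(ℓ_i−1) = 343−19 = 324; sign = (−1)^324 = +1.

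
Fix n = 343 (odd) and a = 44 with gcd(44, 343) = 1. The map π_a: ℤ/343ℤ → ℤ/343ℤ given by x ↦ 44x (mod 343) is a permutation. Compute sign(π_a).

Orbit of 53 under x↦44x: [53, 274, 51, 186, 295, 289, 25]… (length divides ord_343(44)).
Cycle lengths of π_44 on ℤ/343ℤ: [147, 147, 21, 21, 3, 3, 1]; 7 cycles in total.
343 − 7 = 336 transpositions; sign(π) = (−1)^336 = +1.
Zolotarev: (44|343) = +1, matching the cycle-count sign.

+1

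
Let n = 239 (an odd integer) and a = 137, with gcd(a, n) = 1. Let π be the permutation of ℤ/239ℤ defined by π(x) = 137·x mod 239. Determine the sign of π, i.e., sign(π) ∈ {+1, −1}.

-1

Start at x=183: 183 → 215 → 58 → 59 → 196 → 84 → 36 → … (one orbit).
2 cycles of lengths [238, 1].
2 cycles on 239: each ℓ→(−1)^(ℓ−1), product (−1)^237 = -1.
The Jacobi symbol (137|239) = -1 (Zolotarev) agrees.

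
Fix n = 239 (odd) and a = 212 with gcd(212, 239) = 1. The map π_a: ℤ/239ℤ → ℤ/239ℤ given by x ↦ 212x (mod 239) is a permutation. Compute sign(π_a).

Orbit of 74 under x↦212x: [74, 153, 171, 163, 140, 44, 7]… (length divides ord_239(212)).
The orbit structure of x ↦ 212x mod 239: 2 orbits of sizes [238, 1].
2 cycles on 239: each ℓ→(−1)^(ℓ−1), product (−1)^237 = -1.

-1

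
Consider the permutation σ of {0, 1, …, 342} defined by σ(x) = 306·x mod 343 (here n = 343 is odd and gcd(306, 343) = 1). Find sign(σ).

Start at x=247: 247 → 122 → 288 → 320 → 165 → 69 → 191 → … (one orbit).
4 cycles of lengths [294, 42, 6, 1].
343 − 4 = 339 transpositions; sign(π) = (−1)^339 = -1.

-1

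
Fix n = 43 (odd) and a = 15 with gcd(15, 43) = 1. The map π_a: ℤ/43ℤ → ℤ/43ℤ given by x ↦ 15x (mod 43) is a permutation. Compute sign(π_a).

+1

Trace 13: π^k(13) = [13, 23, 1, 15, 10, 21, 14] for k=0..6.
Cycle type of π: 21×2 + 1; total 3 cycles.
Σ(ℓ_i−1) = 43−3 = 40; sign = (−1)^40 = +1.
Via Zolotarev, sign(π_{15}) = (15|43) = +1.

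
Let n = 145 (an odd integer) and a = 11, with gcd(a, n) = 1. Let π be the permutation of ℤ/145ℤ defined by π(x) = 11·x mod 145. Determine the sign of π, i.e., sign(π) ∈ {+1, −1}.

Orbit of 56 under x↦11x: [56, 36, 106, 6, 66, 1, 11]… (length divides ord_145(11)).
Decompose π into cycles: lengths [28, 28, 28, 28, 28, 1, 1, 1, 1, 1] (10 cycles, including the fixed point 0).
10 cycles on 145: each ℓ→(−1)^(ℓ−1), product (−1)^135 = -1.
Via Zolotarev, sign(π_{11}) = (11|145) = -1.

-1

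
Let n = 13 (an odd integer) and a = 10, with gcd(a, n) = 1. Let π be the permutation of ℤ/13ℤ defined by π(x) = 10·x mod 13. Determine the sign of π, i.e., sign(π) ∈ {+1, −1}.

Start at x=3: 3 → 4 → 1 → 10 → 9 → 12 → 3 (one orbit).
3 cycles of lengths [6, 6, 1].
sign(π) = (−1)^{n − #cycles} = (−1)^{13−3} = (−1)^10 = +1.
Via Zolotarev, sign(π_{10}) = (10|13) = +1.

+1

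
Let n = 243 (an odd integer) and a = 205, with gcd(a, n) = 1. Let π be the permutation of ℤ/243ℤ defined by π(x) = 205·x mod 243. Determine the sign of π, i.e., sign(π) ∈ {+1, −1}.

+1

Start at x=4: 4 → 91 → 187 → 184 → 55 → 97 → 202 → … (one orbit).
Decompose π into cycles: lengths [81, 81, 27, 27, 9, 9, 3, 3, 1, 1, 1] (11 cycles, including the fixed point 0).
243 − 11 = 232 transpositions; sign(π) = (−1)^232 = +1.
Check: (205/243) = +1 by Zolotarev.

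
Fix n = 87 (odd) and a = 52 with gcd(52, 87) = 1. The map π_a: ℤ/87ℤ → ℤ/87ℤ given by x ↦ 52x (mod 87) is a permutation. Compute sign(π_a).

Start at x=1: 1 → 52 → 7 → 16 → 49 → 25 → 82 → 1 (one orbit).
π_52 has 15 disjoint cycles with lengths [7, 7, 7, 7, 7, 7, 7, 7, 7, 7, 7, 7, 1, 1, 1] on {0,…,86}.
With 15 cycles on 87 points, sign = (−1)^{87−15} = +1.
Via Zolotarev, sign(π_{52}) = (52|87) = +1.

+1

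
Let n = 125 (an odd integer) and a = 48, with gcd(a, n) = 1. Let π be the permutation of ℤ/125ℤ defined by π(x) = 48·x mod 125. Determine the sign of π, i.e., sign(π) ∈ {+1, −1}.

-1

Orbit of 102 under x↦48x: [102, 21, 8, 9, 57, 111, 78]… (length divides ord_125(48)).
The orbit structure of x ↦ 48x mod 125: 4 orbits of sizes [100, 20, 4, 1].
125 − 4 = 121 transpositions; sign(π) = (−1)^121 = -1.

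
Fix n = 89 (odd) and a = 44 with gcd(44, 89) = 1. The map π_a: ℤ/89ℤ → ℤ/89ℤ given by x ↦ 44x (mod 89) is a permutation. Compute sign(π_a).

+1

Orbit of 67 under x↦44x: [67, 11, 39, 25, 32, 73, 8]… (length divides ord_89(44)).
Cycle type of π: 22×4 + 1; total 5 cycles.
With 5 cycles on 89 points, sign = (−1)^{89−5} = +1.
Check: (44/89) = +1 by Zolotarev.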